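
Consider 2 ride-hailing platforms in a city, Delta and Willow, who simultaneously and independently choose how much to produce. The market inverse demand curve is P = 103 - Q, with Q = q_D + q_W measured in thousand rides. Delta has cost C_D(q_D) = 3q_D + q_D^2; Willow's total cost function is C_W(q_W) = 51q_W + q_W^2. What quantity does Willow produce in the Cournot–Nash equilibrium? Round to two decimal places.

7.20

Delta's profit: π_D = (103 - Q)q_D - (3q_D + q_D²). Setting ∂π_D/∂q_D = 0: 100 - 4q_D - (q_W) = 0.
Willow's first-order condition: 52 - 4q_W - (q_D) = 0.
So q_D = (100 - q_W)/4 and q_W = (52 - q_D)/4.
Substituting one into the other gives q_D = 116/5 and q_W = 36/5.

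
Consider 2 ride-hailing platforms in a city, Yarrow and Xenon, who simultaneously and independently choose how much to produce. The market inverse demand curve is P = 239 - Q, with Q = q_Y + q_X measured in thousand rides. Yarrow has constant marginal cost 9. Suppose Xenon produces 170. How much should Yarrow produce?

With the rival's output fixed at 170, Yarrow's profit is π_Y = (239 - 170 - q_Y)q_Y - (9q_Y) = (69 - q_Y)q_Y - (9q_Y).
∂π_Y/∂q_Y = 60 - 2q_Y = 0, so q_Y = 30.

30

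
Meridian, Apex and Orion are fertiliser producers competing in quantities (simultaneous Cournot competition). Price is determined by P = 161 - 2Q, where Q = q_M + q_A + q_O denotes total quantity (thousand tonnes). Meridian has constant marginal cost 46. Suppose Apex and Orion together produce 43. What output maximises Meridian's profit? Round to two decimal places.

7.25

With rivals' combined output fixed at 43, Meridian's profit is π_M = (161 - 2·43 - 2q_M)q_M - (46q_M) = (75 - 2q_M)q_M - (46q_M).
∂π_M/∂q_M = 29 - 4q_M = 0, so q_M = 29/4.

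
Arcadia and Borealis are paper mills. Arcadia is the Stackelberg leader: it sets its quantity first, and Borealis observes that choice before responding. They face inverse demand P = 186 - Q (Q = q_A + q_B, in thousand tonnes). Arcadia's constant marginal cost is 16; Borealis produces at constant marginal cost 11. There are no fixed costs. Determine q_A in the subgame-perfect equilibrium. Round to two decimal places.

The follower Borealis best-responds to any q_A: π_B = (186 - Q)q_B - 11q_B.
Follower FOC: 175 - q_A - 2q_B = 0, so q_B(q_A) = (175 - q_A)/2.
Arcadia substitutes q_B(q_A) into its own profit: π_A = q_A(186 - q_A - (175 - q_A)/2) - 16q_A = (197/2 - (1/2)q_A)q_A - 16q_A.
Leader FOC: 165/2 - q_A = 0, so q_A = 165/2.
Then q_B = (175 - 165/2)/2 = 185/4.

82.50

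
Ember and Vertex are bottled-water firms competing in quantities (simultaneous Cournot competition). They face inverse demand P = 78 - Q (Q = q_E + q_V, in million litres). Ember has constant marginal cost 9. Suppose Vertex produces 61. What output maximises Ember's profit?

With the rival's output fixed at 61, Ember's profit is π_E = (78 - 61 - q_E)q_E - (9q_E) = (17 - q_E)q_E - (9q_E).
∂π_E/∂q_E = 8 - 2q_E = 0, so q_E = 4.

4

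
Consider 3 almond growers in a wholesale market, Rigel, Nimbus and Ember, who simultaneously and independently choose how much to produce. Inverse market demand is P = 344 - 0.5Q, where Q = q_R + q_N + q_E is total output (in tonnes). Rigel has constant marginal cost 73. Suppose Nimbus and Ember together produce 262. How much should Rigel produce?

140

With rivals' combined output fixed at 262, Rigel's profit is π_R = (344 - (1/2)·262 - (1/2)q_R)q_R - (73q_R) = (213 - (1/2)q_R)q_R - (73q_R).
∂π_R/∂q_R = 140 - q_R = 0, so q_R = 140.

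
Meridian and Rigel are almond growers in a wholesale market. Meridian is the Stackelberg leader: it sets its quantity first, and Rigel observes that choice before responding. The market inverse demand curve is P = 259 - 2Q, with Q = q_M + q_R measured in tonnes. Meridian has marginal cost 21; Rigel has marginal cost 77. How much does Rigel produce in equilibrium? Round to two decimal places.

8.75

Solve by backward induction. Given q_M, the follower Rigel maximises π_R = (259 - 2q_M - 2q_R)q_R - 77q_R.
Follower FOC: 182 - 2q_M - 4q_R = 0, so q_R(q_M) = (182 - 2q_M)/4.
The leader anticipates this reaction. Substituting into P = 259 - 2Q gives P = 168 - q_M, so π_M = (168 - q_M)q_M - 21q_M.
The leader's first-order condition 147 - 2q_M = 0 yields q_M = 147/2.
Then q_R = (182 - 2·(147/2))/4 = 35/4.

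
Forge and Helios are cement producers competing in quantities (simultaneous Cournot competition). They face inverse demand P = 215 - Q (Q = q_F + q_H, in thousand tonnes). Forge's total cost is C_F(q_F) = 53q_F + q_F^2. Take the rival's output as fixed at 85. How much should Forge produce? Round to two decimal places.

19.25

With the rival's output fixed at 85, Forge's profit is π_F = (215 - 85 - q_F)q_F - (53q_F + q_F²) = (130 - q_F)q_F - (53q_F + q_F²).
∂π_F/∂q_F = 77 - 4q_F = 0, so q_F = 77/4.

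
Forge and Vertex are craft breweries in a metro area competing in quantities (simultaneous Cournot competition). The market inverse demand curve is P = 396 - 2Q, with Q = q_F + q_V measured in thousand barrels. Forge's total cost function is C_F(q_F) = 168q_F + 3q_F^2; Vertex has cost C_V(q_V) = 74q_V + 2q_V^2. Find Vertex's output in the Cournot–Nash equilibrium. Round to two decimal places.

Forge's profit: π_F = (396 - 2Q)q_F - (168q_F + 3q_F²). Setting ∂π_F/∂q_F = 0: 228 - 10q_F - 2(q_V) = 0.
Vertex's first-order condition: 322 - 8q_V - 2(q_F) = 0.
So q_F = (228 - 2q_V)/10 and q_V = (322 - 2q_F)/8.
Substituting one into the other gives q_F = 295/19 and q_V = 691/19.

36.37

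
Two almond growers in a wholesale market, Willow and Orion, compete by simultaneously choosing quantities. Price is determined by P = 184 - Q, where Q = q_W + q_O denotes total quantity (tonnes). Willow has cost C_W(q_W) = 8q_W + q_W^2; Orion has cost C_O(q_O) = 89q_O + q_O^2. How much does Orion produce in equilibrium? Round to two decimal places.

13.60

Willow's profit: π_W = (184 - Q)q_W - (8q_W + q_W²). Setting ∂π_W/∂q_W = 0: 176 - 4q_W - (q_O) = 0.
Orion's first-order condition: 95 - 4q_O - (q_W) = 0.
Best responses: q_W = (176 - q_O)/4, q_O = (95 - q_W)/4.
Solving the pair: q_W = 203/5, q_O = 68/5.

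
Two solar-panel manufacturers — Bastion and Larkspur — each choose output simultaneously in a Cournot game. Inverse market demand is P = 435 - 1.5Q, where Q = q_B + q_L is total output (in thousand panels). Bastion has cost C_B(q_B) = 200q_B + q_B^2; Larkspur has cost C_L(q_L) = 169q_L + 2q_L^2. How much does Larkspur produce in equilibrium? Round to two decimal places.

29.85

Bastion's profit: π_B = (435 - 1.5Q)q_B - (200q_B + q_B²). Setting ∂π_B/∂q_B = 0: 235 - 5q_B - (3/2)(q_L) = 0.
Larkspur's profit: π_L = (435 - 1.5Q)q_L - (169q_L + 2q_L²). Setting ∂π_L/∂q_L = 0: 266 - 7q_L - (3/2)(q_B) = 0.
Best responses: q_B = (235 - (3/2)q_L)/5, q_L = (266 - (3/2)q_B)/7.
Substituting one into the other gives q_B = 38.0458 and q_L = 29.8473.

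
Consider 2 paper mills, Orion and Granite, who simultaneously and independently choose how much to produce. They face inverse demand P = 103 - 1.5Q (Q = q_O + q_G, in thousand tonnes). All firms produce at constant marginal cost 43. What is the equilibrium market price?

Each firm earns π_i = (103 - 1.5Q)q_i - 43q_i.
Setting ∂π_i/∂q_i = 0 with rivals' quantities fixed: 60 - 3q_i - (3/2)q_j = 0.
By symmetry each firm produces the same amount; substituting q_j = q_i yields q_i = 60/(9/2) = 40/3.
Total output Q = 80/3, so price P = 103 - (3/2)·(80/3) = 63.

63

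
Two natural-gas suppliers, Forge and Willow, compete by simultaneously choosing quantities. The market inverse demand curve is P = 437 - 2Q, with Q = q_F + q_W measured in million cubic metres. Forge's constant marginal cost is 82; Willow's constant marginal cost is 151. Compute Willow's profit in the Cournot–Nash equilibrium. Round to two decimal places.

Forge's profit: π_F = (437 - 2Q)q_F - (82q_F). Setting ∂π_F/∂q_F = 0: 355 - 4q_F - 2(q_W) = 0.
Willow's first-order condition: 286 - 4q_W - 2(q_F) = 0.
Rearranging gives the reaction functions q_F = (355 - 2q_W)/4 and q_W = (286 - 2q_F)/4.
Solving the pair: q_F = 212/3, q_W = 217/6.
Price P = 437 - 2·(641/6) = 670/3.
Willow's profit: (670/3 - 151)·(217/6) = 2616.0556.

2616.06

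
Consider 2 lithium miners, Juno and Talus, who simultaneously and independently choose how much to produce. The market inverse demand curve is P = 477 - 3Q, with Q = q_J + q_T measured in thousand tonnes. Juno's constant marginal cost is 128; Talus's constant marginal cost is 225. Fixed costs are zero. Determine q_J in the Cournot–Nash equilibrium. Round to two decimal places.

49.56

Juno's profit: π_J = (477 - 3Q)q_J - (128q_J). Setting ∂π_J/∂q_J = 0: 349 - 6q_J - 3(q_T) = 0.
Talus's first-order condition: 252 - 6q_T - 3(q_J) = 0.
Rearranging gives the reaction functions q_J = (349 - 3q_T)/6 and q_T = (252 - 3q_J)/6.
Substituting one into the other gives q_J = 446/9 and q_T = 155/9.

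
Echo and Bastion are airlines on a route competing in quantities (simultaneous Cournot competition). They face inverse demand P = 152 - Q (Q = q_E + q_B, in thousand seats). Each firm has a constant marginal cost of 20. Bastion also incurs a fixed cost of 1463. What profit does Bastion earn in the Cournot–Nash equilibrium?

Each firm earns π_i = (152 - Q)q_i - 20q_i.
First-order condition (treating rivals' output as given): 132 - 2q_i - q_j = 0.
By symmetry each firm produces the same amount; substituting q_j = q_i yields q_i = 132/3 = 44.
Price P = 152 - 88 = 64.
Bastion's profit: (64 - 20)·44 - 1463 = 473.

473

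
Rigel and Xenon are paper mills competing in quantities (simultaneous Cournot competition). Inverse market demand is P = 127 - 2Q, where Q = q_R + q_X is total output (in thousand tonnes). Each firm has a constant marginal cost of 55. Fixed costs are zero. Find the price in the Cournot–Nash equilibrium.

79

A representative firm's profit is π_i = q_i(127 - 2Q) - 55q_i.
Setting ∂π_i/∂q_i = 0 with rivals' quantities fixed: 72 - 4q_i - 2q_j = 0.
With identical firms every q_j equals q_i, so q_j = q_i and 72 = 6q_i, giving q_i = 12.
Total output Q = 24, so price P = 127 - 2·24 = 79.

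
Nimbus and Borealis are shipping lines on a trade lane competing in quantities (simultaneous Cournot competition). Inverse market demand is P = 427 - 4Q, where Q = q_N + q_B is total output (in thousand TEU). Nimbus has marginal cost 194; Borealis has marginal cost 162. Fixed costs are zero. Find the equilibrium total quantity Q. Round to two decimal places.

Nimbus's profit: π_N = (427 - 4Q)q_N - (194q_N). Setting ∂π_N/∂q_N = 0: 233 - 8q_N - 4(q_B) = 0.
Borealis's profit: π_B = (427 - 4Q)q_B - (162q_B). Setting ∂π_B/∂q_B = 0: 265 - 8q_B - 4(q_N) = 0.
Best responses: q_N = (233 - 4q_B)/8, q_B = (265 - 4q_N)/8.
Substituting one into the other gives q_N = 67/4 and q_B = 99/4.
Total output Q = 67/4 + 99/4 = 83/2.

41.50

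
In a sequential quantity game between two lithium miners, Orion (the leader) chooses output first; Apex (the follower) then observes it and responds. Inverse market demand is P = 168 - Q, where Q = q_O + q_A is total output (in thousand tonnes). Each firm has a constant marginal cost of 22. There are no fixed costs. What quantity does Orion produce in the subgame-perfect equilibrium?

73

The follower Apex best-responds to any q_O: π_A = (168 - Q)q_A - 22q_A.
Setting the follower's marginal profit to zero, 146 - q_O - 2q_A = 0, i.e. q_A = (146 - q_O)/2.
Orion substitutes q_A(q_O) into its own profit: π_O = q_O(168 - q_O - (146 - q_O)/2) - 22q_O = (95 - (1/2)q_O)q_O - 22q_O.
Leader FOC: 73 - q_O = 0, so q_O = 73.
Then q_A = (146 - 73)/2 = 73/2.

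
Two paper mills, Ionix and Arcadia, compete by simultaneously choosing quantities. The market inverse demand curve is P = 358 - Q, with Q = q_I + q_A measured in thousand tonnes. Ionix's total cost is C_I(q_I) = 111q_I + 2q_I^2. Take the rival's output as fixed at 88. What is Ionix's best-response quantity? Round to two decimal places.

With the rival's output fixed at 88, Ionix's profit is π_I = (358 - 88 - q_I)q_I - (111q_I + 2q_I²) = (270 - q_I)q_I - (111q_I + 2q_I²).
∂π_I/∂q_I = 159 - 6q_I = 0, so q_I = 53/2.

26.50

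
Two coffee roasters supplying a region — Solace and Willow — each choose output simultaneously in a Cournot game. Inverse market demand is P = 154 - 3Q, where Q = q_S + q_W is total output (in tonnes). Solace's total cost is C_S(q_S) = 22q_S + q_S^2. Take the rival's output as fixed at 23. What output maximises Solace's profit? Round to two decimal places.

With the rival's output fixed at 23, Solace's profit is π_S = (154 - 3·23 - 3q_S)q_S - (22q_S + q_S²) = (85 - 3q_S)q_S - (22q_S + q_S²).
∂π_S/∂q_S = 63 - 8q_S = 0, so q_S = 63/8.

7.88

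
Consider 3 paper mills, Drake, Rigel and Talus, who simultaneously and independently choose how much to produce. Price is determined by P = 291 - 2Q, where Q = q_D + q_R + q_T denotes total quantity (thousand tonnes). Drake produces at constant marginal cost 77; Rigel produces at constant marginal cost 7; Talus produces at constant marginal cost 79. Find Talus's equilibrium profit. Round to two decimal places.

595.13

Drake's profit: π_D = (291 - 2Q)q_D - (77q_D). Setting ∂π_D/∂q_D = 0: 214 - 4q_D - 2(q_R + q_T) = 0.
Rigel's profit: π_R = (291 - 2Q)q_R - (7q_R). Setting ∂π_R/∂q_R = 0: 284 - 4q_R - 2(q_D + q_T) = 0.
Talus's first-order condition: 212 - 4q_T - 2(q_D + q_R) = 0.
Summing all 3 equations gives 710 − 8Q = 0, hence Q = 355/4.
Back-substituting: q_D = (214 − 355/2)/2 = 73/4, q_R = (284 − 355/2)/2 = 213/4, q_T = (212 − 355/2)/2 = 69/4.
Price P = 291 - 2·(355/4) = 227/2.
Talus's profit: (227/2 - 79)·(69/4) = 595.1250.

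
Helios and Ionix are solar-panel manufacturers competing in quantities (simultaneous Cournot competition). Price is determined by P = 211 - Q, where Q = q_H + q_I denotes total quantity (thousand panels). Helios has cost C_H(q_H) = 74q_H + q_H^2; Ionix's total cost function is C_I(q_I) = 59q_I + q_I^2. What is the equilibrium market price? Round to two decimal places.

153.20

Helios's profit: π_H = (211 - Q)q_H - (74q_H + q_H²). Setting ∂π_H/∂q_H = 0: 137 - 4q_H - (q_I) = 0.
Ionix's first-order condition: 152 - 4q_I - (q_H) = 0.
Best responses: q_H = (137 - q_I)/4, q_I = (152 - q_H)/4.
Substituting one into the other gives q_H = 132/5 and q_I = 157/5.
Total output Q = 289/5, so price P = 211 - 289/5 = 766/5.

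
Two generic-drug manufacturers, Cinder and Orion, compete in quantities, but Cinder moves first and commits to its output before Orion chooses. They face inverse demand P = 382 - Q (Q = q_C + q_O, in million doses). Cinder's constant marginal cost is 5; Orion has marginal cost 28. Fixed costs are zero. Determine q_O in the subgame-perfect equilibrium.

77

Solve by backward induction. Given q_C, the follower Orion maximises π_O = (382 - q_C - q_O)q_O - 28q_O.
∂π_O/∂q_O = 354 - q_C - 2q_O = 0 gives the reaction function q_O = (354 - q_C)/2.
The leader anticipates this reaction. Substituting into P = 382 - Q gives P = 205 - (1/2)q_C, so π_C = (205 - (1/2)q_C)q_C - 5q_C.
Leader FOC: 200 - q_C = 0, so q_C = 200.
Then q_O = (354 - 200)/2 = 77.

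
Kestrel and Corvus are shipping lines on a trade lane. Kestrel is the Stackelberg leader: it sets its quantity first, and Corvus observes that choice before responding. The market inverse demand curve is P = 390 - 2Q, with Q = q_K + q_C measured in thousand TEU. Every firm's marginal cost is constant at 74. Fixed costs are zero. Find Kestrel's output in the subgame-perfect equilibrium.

Solve by backward induction. Given q_K, the follower Corvus maximises π_C = (390 - 2q_K - 2q_C)q_C - 74q_C.
Setting the follower's marginal profit to zero, 316 - 2q_K - 4q_C = 0, i.e. q_C = (316 - 2q_K)/4.
The leader anticipates this reaction. Substituting into P = 390 - 2Q gives P = 232 - q_K, so π_K = (232 - q_K)q_K - 74q_K.
Maximising: ∂π_K/∂q_K = 158 - 2q_K = 0, giving q_K = 79.
Then q_C = (316 - 2·79)/4 = 79/2.

79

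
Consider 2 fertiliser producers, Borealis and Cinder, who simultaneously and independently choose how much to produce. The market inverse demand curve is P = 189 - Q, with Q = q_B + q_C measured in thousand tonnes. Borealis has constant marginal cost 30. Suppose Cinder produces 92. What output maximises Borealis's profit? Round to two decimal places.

With the rival's output fixed at 92, Borealis's profit is π_B = (189 - 92 - q_B)q_B - (30q_B) = (97 - q_B)q_B - (30q_B).
∂π_B/∂q_B = 67 - 2q_B = 0, so q_B = 67/2.

33.50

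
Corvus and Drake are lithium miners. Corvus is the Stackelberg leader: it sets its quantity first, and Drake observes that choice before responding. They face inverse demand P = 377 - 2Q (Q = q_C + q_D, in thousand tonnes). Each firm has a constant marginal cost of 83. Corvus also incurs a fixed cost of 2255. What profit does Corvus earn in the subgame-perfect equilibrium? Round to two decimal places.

3147.25

The follower Drake best-responds to any q_C: π_D = (377 - 2Q)q_D - 83q_D.
Setting the follower's marginal profit to zero, 294 - 2q_C - 4q_D = 0, i.e. q_D = (294 - 2q_C)/4.
The leader anticipates this reaction. Substituting into P = 377 - 2Q gives P = 230 - q_C, so π_C = (230 - q_C)q_C - 83q_C.
The leader's first-order condition 147 - 2q_C = 0 yields q_C = 147/2.
Then q_D = (294 - 2·(147/2))/4 = 147/4.
Price P = 377 - 2·(441/4) = 313/2.
Corvus's profit: (313/2 - 83)·(147/2) - 2255 = 3147.2500.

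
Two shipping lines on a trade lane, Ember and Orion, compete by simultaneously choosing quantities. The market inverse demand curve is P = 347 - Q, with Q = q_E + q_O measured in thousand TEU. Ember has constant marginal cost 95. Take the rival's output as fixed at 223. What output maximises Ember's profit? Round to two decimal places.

With the rival's output fixed at 223, Ember's profit is π_E = (347 - 223 - q_E)q_E - (95q_E) = (124 - q_E)q_E - (95q_E).
∂π_E/∂q_E = 29 - 2q_E = 0, so q_E = 29/2.

14.50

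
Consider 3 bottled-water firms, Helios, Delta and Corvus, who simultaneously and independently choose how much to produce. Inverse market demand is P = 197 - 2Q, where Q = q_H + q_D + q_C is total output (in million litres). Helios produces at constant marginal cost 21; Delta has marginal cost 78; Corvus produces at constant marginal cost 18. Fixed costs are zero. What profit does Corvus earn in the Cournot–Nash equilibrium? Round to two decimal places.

Helios's profit: π_H = (197 - 2Q)q_H - (21q_H). Setting ∂π_H/∂q_H = 0: 176 - 4q_H - 2(q_D + q_C) = 0.
Delta's profit: π_D = (197 - 2Q)q_D - (78q_D). Setting ∂π_D/∂q_D = 0: 119 - 4q_D - 2(q_H + q_C) = 0.
Corvus's profit: π_C = (197 - 2Q)q_C - (18q_C). Setting ∂π_C/∂q_C = 0: 179 - 4q_C - 2(q_H + q_D) = 0.
Adding the 3 conditions: 474 − 4Q − 4Q = 0, i.e. Q = 237/4.
Back-substituting: q_H = (176 − 237/2)/2 = 115/4, q_D = (119 − 237/2)/2 = 1/4, q_C = (179 − 237/2)/2 = 121/4.
Price P = 197 - 2·(237/4) = 157/2.
Corvus's profit: (157/2 - 18)·(121/4) = 1830.1250.

1830.13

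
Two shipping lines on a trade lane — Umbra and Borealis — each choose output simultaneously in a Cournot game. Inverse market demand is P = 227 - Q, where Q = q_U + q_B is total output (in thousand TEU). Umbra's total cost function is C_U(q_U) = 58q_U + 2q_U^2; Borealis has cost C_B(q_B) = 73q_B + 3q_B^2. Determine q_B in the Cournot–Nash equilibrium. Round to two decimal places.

16.06

Umbra's profit: π_U = (227 - Q)q_U - (58q_U + 2q_U²). Setting ∂π_U/∂q_U = 0: 169 - 6q_U - (q_B) = 0.
Borealis's first-order condition: 154 - 8q_B - (q_U) = 0.
Best responses: q_U = (169 - q_B)/6, q_B = (154 - q_U)/8.
Substituting one into the other gives q_U = 1198/47 and q_B = 755/47.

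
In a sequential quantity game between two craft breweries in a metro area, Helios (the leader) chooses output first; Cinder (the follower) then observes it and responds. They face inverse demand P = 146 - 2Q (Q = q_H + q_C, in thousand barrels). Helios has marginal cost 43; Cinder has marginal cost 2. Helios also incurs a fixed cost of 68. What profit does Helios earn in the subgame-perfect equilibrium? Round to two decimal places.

The follower Cinder best-responds to any q_H: π_C = (146 - 2Q)q_C - 2q_C.
∂π_C/∂q_C = 144 - 2q_H - 4q_C = 0 gives the reaction function q_C = (144 - 2q_H)/4.
Helios substitutes q_C(q_H) into its own profit: π_H = q_H(146 - 2q_H - (144 - 2q_H)/2) - 43q_H = (74 - q_H)q_H - 43q_H.
The leader's first-order condition 31 - 2q_H = 0 yields q_H = 31/2.
Then q_C = (144 - 2·(31/2))/4 = 113/4.
Price P = 146 - 2·(175/4) = 117/2.
Helios's profit: (117/2 - 43)·(31/2) - 68 = 689/4.

172.25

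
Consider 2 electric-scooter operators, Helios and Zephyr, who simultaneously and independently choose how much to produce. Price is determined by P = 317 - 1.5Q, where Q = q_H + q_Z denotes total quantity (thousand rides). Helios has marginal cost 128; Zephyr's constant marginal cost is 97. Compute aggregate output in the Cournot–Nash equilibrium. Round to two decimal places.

Helios's profit: π_H = (317 - 1.5Q)q_H - (128q_H). Setting ∂π_H/∂q_H = 0: 189 - 3q_H - (3/2)(q_Z) = 0.
Zephyr's profit: π_Z = (317 - 1.5Q)q_Z - (97q_Z). Setting ∂π_Z/∂q_Z = 0: 220 - 3q_Z - (3/2)(q_H) = 0.
Best responses: q_H = (189 - (3/2)q_Z)/3, q_Z = (220 - (3/2)q_H)/3.
Substituting one into the other gives q_H = 316/9 and q_Z = 502/9.
Total output Q = 316/9 + 502/9 = 818/9.

90.89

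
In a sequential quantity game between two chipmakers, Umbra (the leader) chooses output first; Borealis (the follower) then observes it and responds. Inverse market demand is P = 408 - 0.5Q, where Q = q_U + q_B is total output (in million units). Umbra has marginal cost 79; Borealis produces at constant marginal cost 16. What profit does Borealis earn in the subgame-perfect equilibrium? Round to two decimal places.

33540.50

Solve by backward induction. Given q_U, the follower Borealis maximises π_B = (408 - (1/2)q_U - (1/2)q_B)q_B - 16q_B.
∂π_B/∂q_B = 392 - (1/2)q_U - q_B = 0 gives the reaction function q_B = (392 - (1/2)q_U).
The leader anticipates this reaction. Substituting into P = 408 - 0.5Q gives P = 212 - (1/4)q_U, so π_U = (212 - (1/4)q_U)q_U - 79q_U.
Leader FOC: 133 - (1/2)q_U = 0, so q_U = 266.
Then q_B = (392 - (1/2)·266) = 259.
Price P = 408 - (1/2)·525 = 291/2.
Borealis's profit: (291/2 - 16)·259 = 33540.5000.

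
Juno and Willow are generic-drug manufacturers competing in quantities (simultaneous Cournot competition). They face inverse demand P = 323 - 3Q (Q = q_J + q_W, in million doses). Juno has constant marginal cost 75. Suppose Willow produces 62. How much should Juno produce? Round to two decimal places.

With the rival's output fixed at 62, Juno's profit is π_J = (323 - 3·62 - 3q_J)q_J - (75q_J) = (137 - 3q_J)q_J - (75q_J).
∂π_J/∂q_J = 62 - 6q_J = 0, so q_J = 31/3.

10.33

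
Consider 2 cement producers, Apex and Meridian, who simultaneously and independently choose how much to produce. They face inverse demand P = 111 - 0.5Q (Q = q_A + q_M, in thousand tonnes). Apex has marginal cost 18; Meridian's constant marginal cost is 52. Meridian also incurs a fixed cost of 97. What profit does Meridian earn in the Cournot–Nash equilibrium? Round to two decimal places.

41.89

Apex's profit: π_A = (111 - 0.5Q)q_A - (18q_A). Setting ∂π_A/∂q_A = 0: 93 - q_A - (1/2)(q_M) = 0.
Meridian's first-order condition: 59 - q_M - (1/2)(q_A) = 0.
Best responses: q_A = (93 - (1/2)q_M), q_M = (59 - (1/2)q_A).
Substituting one into the other gives q_A = 254/3 and q_M = 50/3.
Price P = 111 - (1/2)·(304/3) = 181/3.
Meridian's profit: (181/3 - 52)·(50/3) - 97 = 377/9.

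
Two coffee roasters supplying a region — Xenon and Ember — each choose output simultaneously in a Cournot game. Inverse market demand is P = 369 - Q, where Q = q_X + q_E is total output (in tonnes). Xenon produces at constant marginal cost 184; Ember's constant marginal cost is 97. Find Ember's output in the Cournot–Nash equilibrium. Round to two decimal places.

119.67

Xenon's profit: π_X = (369 - Q)q_X - (184q_X). Setting ∂π_X/∂q_X = 0: 185 - 2q_X - (q_E) = 0.
Ember's profit: π_E = (369 - Q)q_E - (97q_E). Setting ∂π_E/∂q_E = 0: 272 - 2q_E - (q_X) = 0.
Rearranging gives the reaction functions q_X = (185 - q_E)/2 and q_E = (272 - q_X)/2.
Solving the pair: q_X = 98/3, q_E = 359/3.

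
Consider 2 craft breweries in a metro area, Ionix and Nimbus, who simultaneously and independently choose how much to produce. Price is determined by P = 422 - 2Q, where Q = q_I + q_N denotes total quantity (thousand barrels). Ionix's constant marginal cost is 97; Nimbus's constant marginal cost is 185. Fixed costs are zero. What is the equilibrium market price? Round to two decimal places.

234.67

Ionix's profit: π_I = (422 - 2Q)q_I - (97q_I). Setting ∂π_I/∂q_I = 0: 325 - 4q_I - 2(q_N) = 0.
Nimbus's first-order condition: 237 - 4q_N - 2(q_I) = 0.
So q_I = (325 - 2q_N)/4 and q_N = (237 - 2q_I)/4.
Solving the pair: q_I = 413/6, q_N = 149/6.
Total output Q = 281/3, so price P = 422 - 2·(281/3) = 704/3.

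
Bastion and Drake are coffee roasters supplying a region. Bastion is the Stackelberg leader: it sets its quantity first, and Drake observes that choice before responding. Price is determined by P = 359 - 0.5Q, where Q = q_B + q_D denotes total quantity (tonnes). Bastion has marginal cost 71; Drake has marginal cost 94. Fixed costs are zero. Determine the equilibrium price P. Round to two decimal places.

Solve by backward induction. Given q_B, the follower Drake maximises π_D = (359 - (1/2)q_B - (1/2)q_D)q_D - 94q_D.
Follower FOC: 265 - (1/2)q_B - q_D = 0, so q_D(q_B) = (265 - (1/2)q_B).
Bastion substitutes q_D(q_B) into its own profit: π_B = q_B(359 - (1/2)q_B - (265 - (1/2)q_B)/2) - 71q_B = (453/2 - (1/4)q_B)q_B - 71q_B.
Leader FOC: 311/2 - (1/2)q_B = 0, so q_B = 311.
Then q_D = (265 - (1/2)·311) = 219/2.
Total output Q = 841/2, so price P = 359 - (1/2)·(841/2) = 595/4.

148.75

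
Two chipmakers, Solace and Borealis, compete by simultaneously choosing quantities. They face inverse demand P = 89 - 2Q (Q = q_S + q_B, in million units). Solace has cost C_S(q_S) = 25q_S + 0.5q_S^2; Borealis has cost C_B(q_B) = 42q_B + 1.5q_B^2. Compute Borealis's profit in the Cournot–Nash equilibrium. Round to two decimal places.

41.70

Solace's profit: π_S = (89 - 2Q)q_S - (25q_S + (1/2)q_S²). Setting ∂π_S/∂q_S = 0: 64 - 5q_S - 2(q_B) = 0.
Borealis's first-order condition: 47 - 7q_B - 2(q_S) = 0.
Rearranging gives the reaction functions q_S = (64 - 2q_B)/5 and q_B = (47 - 2q_S)/7.
Solving the pair: q_S = 354/31, q_B = 107/31.
Price P = 89 - 2·(461/31) = 1837/31.
Borealis's profit: (1837/31)·(107/31) - 42·(107/31) - (3/2)(107/31)² = 41.6977.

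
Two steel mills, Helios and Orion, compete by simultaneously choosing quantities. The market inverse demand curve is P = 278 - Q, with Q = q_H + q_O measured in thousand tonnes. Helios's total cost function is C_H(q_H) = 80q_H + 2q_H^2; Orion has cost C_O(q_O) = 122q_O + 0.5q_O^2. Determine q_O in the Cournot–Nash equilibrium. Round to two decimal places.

Helios's profit: π_H = (278 - Q)q_H - (80q_H + 2q_H²). Setting ∂π_H/∂q_H = 0: 198 - 6q_H - (q_O) = 0.
Orion's first-order condition: 156 - 3q_O - (q_H) = 0.
Rearranging gives the reaction functions q_H = (198 - q_O)/6 and q_O = (156 - q_H)/3.
Substituting one into the other gives q_H = 438/17 and q_O = 738/17.

43.41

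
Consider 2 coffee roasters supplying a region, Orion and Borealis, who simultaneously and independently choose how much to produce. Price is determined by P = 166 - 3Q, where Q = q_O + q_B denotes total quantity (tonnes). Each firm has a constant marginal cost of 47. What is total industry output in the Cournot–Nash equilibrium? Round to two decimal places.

Each firm earns π_i = (166 - 3Q)q_i - 47q_i.
Setting ∂π_i/∂q_i = 0 with rivals' quantities fixed: 119 - 6q_i - 3q_j = 0.
With identical firms every q_j equals q_i, so q_j = q_i and 119 = 9q_i, giving q_i = 119/9.
Total output Q = 119/9 + 119/9 = 238/9.

26.44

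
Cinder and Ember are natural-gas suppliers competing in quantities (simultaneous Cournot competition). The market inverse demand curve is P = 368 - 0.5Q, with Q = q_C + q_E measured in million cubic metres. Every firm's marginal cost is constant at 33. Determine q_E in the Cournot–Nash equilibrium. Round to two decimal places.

Each firm earns π_i = (368 - 0.5Q)q_i - 33q_i.
First-order condition (treating rivals' output as given): 335 - q_i - (1/2)q_j = 0.
By symmetry each firm produces the same amount; substituting q_j = q_i yields q_i = 335/(3/2) = 670/3.

223.33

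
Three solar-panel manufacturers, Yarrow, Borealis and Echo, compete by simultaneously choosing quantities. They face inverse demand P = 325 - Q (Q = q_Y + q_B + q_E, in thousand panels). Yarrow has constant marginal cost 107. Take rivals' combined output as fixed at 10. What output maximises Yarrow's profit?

104

With rivals' combined output fixed at 10, Yarrow's profit is π_Y = (325 - 10 - q_Y)q_Y - (107q_Y) = (315 - q_Y)q_Y - (107q_Y).
∂π_Y/∂q_Y = 208 - 2q_Y = 0, so q_Y = 104.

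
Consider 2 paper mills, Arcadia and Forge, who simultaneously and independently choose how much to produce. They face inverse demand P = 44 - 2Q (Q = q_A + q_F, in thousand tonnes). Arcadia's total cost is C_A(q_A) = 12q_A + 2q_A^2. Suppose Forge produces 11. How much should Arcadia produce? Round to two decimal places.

With the rival's output fixed at 11, Arcadia's profit is π_A = (44 - 2·11 - 2q_A)q_A - (12q_A + 2q_A²) = (22 - 2q_A)q_A - (12q_A + 2q_A²).
∂π_A/∂q_A = 10 - 8q_A = 0, so q_A = 5/4.

1.25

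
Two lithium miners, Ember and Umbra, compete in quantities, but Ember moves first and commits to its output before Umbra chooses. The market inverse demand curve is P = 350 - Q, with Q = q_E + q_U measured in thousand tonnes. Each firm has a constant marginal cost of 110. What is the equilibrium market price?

Solve by backward induction. Given q_E, the follower Umbra maximises π_U = (350 - q_E - q_U)q_U - 110q_U.
Setting the follower's marginal profit to zero, 240 - q_E - 2q_U = 0, i.e. q_U = (240 - q_E)/2.
Ember substitutes q_U(q_E) into its own profit: π_E = q_E(350 - q_E - (240 - q_E)/2) - 110q_E = (230 - (1/2)q_E)q_E - 110q_E.
The leader's first-order condition 120 - q_E = 0 yields q_E = 120.
Then q_U = (240 - 120)/2 = 60.
Total output Q = 180, so price P = 350 - 180 = 170.

170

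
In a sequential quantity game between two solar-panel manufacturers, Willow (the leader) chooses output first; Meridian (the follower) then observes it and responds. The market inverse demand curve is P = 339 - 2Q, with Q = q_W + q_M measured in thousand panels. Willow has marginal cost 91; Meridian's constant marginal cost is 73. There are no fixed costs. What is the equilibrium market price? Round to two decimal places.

148.50

The follower Meridian best-responds to any q_W: π_M = (339 - 2Q)q_M - 73q_M.
Setting the follower's marginal profit to zero, 266 - 2q_W - 4q_M = 0, i.e. q_M = (266 - 2q_W)/4.
Willow substitutes q_M(q_W) into its own profit: π_W = q_W(339 - 2q_W - (266 - 2q_W)/2) - 91q_W = (206 - q_W)q_W - 91q_W.
Leader FOC: 115 - 2q_W = 0, so q_W = 115/2.
Then q_M = (266 - 2·(115/2))/4 = 151/4.
Total output Q = 381/4, so price P = 339 - 2·(381/4) = 297/2.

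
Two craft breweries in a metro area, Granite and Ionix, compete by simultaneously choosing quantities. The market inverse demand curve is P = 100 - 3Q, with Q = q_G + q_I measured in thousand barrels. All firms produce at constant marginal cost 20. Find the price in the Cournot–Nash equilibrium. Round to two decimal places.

A representative firm's profit is π_i = q_i(100 - 3Q) - 20q_i.
First-order condition (treating rivals' output as given): 80 - 6q_i - 3q_j = 0.
With identical firms every q_j equals q_i, so q_j = q_i and 80 = 9q_i, giving q_i = 80/9.
Total output Q = 160/9, so price P = 100 - 3·(160/9) = 140/3.

46.67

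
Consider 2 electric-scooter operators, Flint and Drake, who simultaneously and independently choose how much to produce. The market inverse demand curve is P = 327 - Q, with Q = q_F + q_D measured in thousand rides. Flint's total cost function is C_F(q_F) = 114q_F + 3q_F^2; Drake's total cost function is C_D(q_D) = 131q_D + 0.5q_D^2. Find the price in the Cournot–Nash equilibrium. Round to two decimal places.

Flint's profit: π_F = (327 - Q)q_F - (114q_F + 3q_F²). Setting ∂π_F/∂q_F = 0: 213 - 8q_F - (q_D) = 0.
Drake's first-order condition: 196 - 3q_D - (q_F) = 0.
Best responses: q_F = (213 - q_D)/8, q_D = (196 - q_F)/3.
Substituting one into the other gives q_F = 443/23 and q_D = 1355/23.
Total output Q = 1798/23, so price P = 327 - 1798/23 = 248.8261.

248.83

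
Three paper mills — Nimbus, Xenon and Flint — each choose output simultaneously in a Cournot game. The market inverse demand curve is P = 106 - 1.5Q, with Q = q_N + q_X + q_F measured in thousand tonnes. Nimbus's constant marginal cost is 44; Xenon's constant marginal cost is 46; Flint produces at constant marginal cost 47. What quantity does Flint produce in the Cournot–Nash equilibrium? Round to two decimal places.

9.17

Nimbus's profit: π_N = (106 - 1.5Q)q_N - (44q_N). Setting ∂π_N/∂q_N = 0: 62 - 3q_N - (3/2)(q_X + q_F) = 0.
Xenon's first-order condition: 60 - 3q_X - (3/2)(q_N + q_F) = 0.
Flint's first-order condition: 59 - 3q_F - (3/2)(q_N + q_X) = 0.
Adding the 3 first-order conditions: 181 − 6Q = 0, so Q = 181/6.
Back-substituting: q_N = (62 − 181/4)/(3/2) = 67/6, q_X = (60 − 181/4)/(3/2) = 59/6, q_F = (59 − 181/4)/(3/2) = 55/6.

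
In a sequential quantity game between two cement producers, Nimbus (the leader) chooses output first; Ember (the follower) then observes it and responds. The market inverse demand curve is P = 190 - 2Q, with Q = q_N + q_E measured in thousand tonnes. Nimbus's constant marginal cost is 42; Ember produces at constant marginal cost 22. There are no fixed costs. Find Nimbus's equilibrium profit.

The follower Ember best-responds to any q_N: π_E = (190 - 2Q)q_E - 22q_E.
Follower FOC: 168 - 2q_N - 4q_E = 0, so q_E(q_N) = (168 - 2q_N)/4.
Nimbus substitutes q_E(q_N) into its own profit: π_N = q_N(190 - 2q_N - (168 - 2q_N)/2) - 42q_N = (106 - q_N)q_N - 42q_N.
Maximising: ∂π_N/∂q_N = 64 - 2q_N = 0, giving q_N = 32.
Then q_E = (168 - 2·32)/4 = 26.
Price P = 190 - 2·58 = 74.
Nimbus's profit: (74 - 42)·32 = 1024.

1024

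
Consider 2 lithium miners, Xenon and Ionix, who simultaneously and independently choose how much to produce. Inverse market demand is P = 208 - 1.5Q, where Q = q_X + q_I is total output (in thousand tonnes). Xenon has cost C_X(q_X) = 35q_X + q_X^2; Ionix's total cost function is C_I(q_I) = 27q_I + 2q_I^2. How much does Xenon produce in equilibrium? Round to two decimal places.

28.69

Xenon's profit: π_X = (208 - 1.5Q)q_X - (35q_X + q_X²). Setting ∂π_X/∂q_X = 0: 173 - 5q_X - (3/2)(q_I) = 0.
Ionix's first-order condition: 181 - 7q_I - (3/2)(q_X) = 0.
So q_X = (173 - (3/2)q_I)/5 and q_I = (181 - (3/2)q_X)/7.
Solving the pair: q_X = 28.6870, q_I = 19.7099.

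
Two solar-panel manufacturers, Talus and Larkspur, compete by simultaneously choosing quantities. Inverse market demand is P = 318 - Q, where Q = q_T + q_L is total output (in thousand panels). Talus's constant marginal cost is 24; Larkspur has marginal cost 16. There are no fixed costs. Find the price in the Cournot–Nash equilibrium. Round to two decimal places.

119.33

Talus's profit: π_T = (318 - Q)q_T - (24q_T). Setting ∂π_T/∂q_T = 0: 294 - 2q_T - (q_L) = 0.
Larkspur's first-order condition: 302 - 2q_L - (q_T) = 0.
Rearranging gives the reaction functions q_T = (294 - q_L)/2 and q_L = (302 - q_T)/2.
Solving the pair: q_T = 286/3, q_L = 310/3.
Total output Q = 596/3, so price P = 318 - 596/3 = 358/3.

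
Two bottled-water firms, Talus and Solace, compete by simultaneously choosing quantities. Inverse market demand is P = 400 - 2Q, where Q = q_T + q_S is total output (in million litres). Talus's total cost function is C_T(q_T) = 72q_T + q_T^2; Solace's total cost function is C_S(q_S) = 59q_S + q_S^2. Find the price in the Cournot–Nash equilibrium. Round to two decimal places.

232.75

Talus's profit: π_T = (400 - 2Q)q_T - (72q_T + q_T²). Setting ∂π_T/∂q_T = 0: 328 - 6q_T - 2(q_S) = 0.
Solace's profit: π_S = (400 - 2Q)q_S - (59q_S + q_S²). Setting ∂π_S/∂q_S = 0: 341 - 6q_S - 2(q_T) = 0.
Best responses: q_T = (328 - 2q_S)/6, q_S = (341 - 2q_T)/6.
Solving the pair: q_T = 643/16, q_S = 695/16.
Total output Q = 669/8, so price P = 400 - 2·(669/8) = 931/4.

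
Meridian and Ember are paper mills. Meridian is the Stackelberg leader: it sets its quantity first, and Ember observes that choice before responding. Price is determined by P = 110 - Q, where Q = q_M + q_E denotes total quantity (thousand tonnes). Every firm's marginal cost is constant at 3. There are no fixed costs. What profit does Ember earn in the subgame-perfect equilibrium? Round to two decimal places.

715.56

Solve by backward induction. Given q_M, the follower Ember maximises π_E = (110 - q_M - q_E)q_E - 3q_E.
Follower FOC: 107 - q_M - 2q_E = 0, so q_E(q_M) = (107 - q_M)/2.
The leader anticipates this reaction. Substituting into P = 110 - Q gives P = 113/2 - (1/2)q_M, so π_M = (113/2 - (1/2)q_M)q_M - 3q_M.
Maximising: ∂π_M/∂q_M = 107/2 - q_M = 0, giving q_M = 107/2.
Then q_E = (107 - 107/2)/2 = 107/4.
Price P = 110 - 321/4 = 119/4.
Ember's profit: (119/4 - 3)·(107/4) = 715.5625.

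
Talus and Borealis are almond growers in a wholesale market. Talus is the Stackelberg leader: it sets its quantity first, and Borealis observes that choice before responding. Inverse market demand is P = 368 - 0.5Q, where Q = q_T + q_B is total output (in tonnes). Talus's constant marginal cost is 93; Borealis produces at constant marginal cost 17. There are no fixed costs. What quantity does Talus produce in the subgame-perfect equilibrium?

199

The follower Borealis best-responds to any q_T: π_B = (368 - 0.5Q)q_B - 17q_B.
Setting the follower's marginal profit to zero, 351 - (1/2)q_T - q_B = 0, i.e. q_B = (351 - (1/2)q_T).
The leader anticipates this reaction. Substituting into P = 368 - 0.5Q gives P = 385/2 - (1/4)q_T, so π_T = (385/2 - (1/4)q_T)q_T - 93q_T.
The leader's first-order condition 199/2 - (1/2)q_T = 0 yields q_T = 199.
Then q_B = (351 - (1/2)·199) = 503/2.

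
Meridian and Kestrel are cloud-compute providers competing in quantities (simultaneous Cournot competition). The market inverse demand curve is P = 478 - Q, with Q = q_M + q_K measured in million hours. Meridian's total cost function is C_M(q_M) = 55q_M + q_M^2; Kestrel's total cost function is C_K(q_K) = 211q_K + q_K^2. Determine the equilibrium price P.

Meridian's profit: π_M = (478 - Q)q_M - (55q_M + q_M²). Setting ∂π_M/∂q_M = 0: 423 - 4q_M - (q_K) = 0.
Kestrel's profit: π_K = (478 - Q)q_K - (211q_K + q_K²). Setting ∂π_K/∂q_K = 0: 267 - 4q_K - (q_M) = 0.
So q_M = (423 - q_K)/4 and q_K = (267 - q_M)/4.
Substituting one into the other gives q_M = 95 and q_K = 43.
Total output Q = 138, so price P = 478 - 138 = 340.

340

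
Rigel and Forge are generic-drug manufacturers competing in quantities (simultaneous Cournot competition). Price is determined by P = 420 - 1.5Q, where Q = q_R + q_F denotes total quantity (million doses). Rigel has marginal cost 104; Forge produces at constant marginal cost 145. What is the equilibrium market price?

Rigel's profit: π_R = (420 - 1.5Q)q_R - (104q_R). Setting ∂π_R/∂q_R = 0: 316 - 3q_R - (3/2)(q_F) = 0.
Forge's first-order condition: 275 - 3q_F - (3/2)(q_R) = 0.
Best responses: q_R = (316 - (3/2)q_F)/3, q_F = (275 - (3/2)q_R)/3.
Solving the pair: q_R = 238/3, q_F = 52.
Total output Q = 394/3, so price P = 420 - (3/2)·(394/3) = 223.

223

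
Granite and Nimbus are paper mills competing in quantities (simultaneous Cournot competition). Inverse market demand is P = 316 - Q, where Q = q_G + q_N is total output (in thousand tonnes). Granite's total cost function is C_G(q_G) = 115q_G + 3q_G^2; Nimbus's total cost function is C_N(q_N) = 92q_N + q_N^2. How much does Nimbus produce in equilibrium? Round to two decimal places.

51.32

Granite's profit: π_G = (316 - Q)q_G - (115q_G + 3q_G²). Setting ∂π_G/∂q_G = 0: 201 - 8q_G - (q_N) = 0.
Nimbus's profit: π_N = (316 - Q)q_N - (92q_N + q_N²). Setting ∂π_N/∂q_N = 0: 224 - 4q_N - (q_G) = 0.
So q_G = (201 - q_N)/8 and q_N = (224 - q_G)/4.
Substituting one into the other gives q_G = 580/31 and q_N = 1591/31.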